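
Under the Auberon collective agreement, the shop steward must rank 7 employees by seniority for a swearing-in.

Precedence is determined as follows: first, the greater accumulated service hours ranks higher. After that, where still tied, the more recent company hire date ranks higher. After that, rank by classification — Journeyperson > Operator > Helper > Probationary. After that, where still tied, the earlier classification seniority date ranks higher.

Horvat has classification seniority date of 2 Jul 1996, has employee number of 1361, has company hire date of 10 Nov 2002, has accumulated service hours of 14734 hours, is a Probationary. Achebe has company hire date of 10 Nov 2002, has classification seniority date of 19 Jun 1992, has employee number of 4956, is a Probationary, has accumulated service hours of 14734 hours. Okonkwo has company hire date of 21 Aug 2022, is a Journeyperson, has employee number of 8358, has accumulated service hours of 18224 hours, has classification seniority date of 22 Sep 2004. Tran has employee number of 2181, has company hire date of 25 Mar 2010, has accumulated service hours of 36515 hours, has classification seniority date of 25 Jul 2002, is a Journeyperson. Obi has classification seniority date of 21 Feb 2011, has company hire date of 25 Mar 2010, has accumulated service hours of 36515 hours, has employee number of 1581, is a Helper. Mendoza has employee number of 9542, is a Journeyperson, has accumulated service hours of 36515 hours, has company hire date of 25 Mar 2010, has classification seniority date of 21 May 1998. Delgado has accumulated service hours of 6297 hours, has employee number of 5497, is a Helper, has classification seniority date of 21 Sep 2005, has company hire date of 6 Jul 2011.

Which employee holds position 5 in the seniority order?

Achebe

By accumulated service hours (higher first): Mendoza, Tran and Obi (each 36515 hours); then Okonkwo (18224 hours); then Achebe and Horvat (both 14734 hours); then Delgado (6297 hours).
Mendoza, Tran and Obi all have company hire date 25 Mar 2010, so the next rule applies.
Among Mendoza, Tran and Obi, by classification: Mendoza and Tran (Journeyperson) before Obi (Helper).
Among Mendoza and Tran, by classification seniority date (earlier first): Mendoza (21 May 1998) before Tran (25 Jul 2002).
Achebe and Horvat both have company hire date 10 Nov 2002, so the next rule applies.
Achebe and Horvat are each Probationary, so the next rule applies.
Among Achebe and Horvat, by classification seniority date (earlier first): Achebe (19 Jun 1992) before Horvat (2 Jul 1996).
Order: Mendoza, Tran, Obi, Okonkwo, Achebe, Horvat, Delgado.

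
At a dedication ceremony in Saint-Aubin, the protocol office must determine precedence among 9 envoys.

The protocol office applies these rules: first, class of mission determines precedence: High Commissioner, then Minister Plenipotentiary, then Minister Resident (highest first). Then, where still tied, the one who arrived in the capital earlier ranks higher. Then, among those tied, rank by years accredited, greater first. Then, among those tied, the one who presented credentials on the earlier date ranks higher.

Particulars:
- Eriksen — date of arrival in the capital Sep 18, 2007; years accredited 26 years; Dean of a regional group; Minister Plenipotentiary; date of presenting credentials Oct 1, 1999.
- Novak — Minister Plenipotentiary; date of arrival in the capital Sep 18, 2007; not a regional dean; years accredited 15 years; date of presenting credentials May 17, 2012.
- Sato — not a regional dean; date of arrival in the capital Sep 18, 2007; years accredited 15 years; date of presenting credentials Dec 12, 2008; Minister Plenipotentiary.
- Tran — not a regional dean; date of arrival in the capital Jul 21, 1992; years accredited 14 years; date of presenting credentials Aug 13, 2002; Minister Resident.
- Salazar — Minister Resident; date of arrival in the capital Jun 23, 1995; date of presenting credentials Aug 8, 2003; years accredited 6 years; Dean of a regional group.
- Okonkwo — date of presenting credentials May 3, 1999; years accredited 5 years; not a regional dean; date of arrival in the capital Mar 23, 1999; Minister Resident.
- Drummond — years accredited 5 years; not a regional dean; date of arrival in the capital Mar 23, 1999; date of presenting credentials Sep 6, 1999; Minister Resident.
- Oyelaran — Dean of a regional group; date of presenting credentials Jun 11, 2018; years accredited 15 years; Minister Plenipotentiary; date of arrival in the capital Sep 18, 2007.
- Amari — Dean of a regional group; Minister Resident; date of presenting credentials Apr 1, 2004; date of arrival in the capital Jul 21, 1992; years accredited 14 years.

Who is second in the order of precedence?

By class of mission: Eriksen, Sato, Novak and Oyelaran (Minister Plenipotentiary); then Tran, Amari, Salazar, Okonkwo and Drummond (Minister Resident).
Eriksen, Sato, Novak and Oyelaran all have date of arrival in the capital Sep 18, 2007, so the next rule applies.
Among Eriksen, Sato, Novak and Oyelaran, by years accredited (higher first): Eriksen (26 years) before Sato, Novak and Oyelaran (15 years).
Among Sato, Novak and Oyelaran, by date of presenting credentials (earlier first): Sato (Dec 12, 2008) before Novak (May 17, 2012) before Oyelaran (Jun 11, 2018).
Among Tran, Amari, Salazar, Okonkwo and Drummond, by date of arrival in the capital (earlier first): Tran and Amari (Jul 21, 1992) before Salazar (Jun 23, 1995) before Okonkwo and Drummond (Mar 23, 1999).
Tran and Amari both have years accredited 14 years, so the next rule applies.
Among Tran and Amari, by date of presenting credentials (earlier first): Tran (Aug 13, 2002) before Amari (Apr 1, 2004).
Okonkwo and Drummond both have years accredited 5 years, so the next rule applies.
Among Okonkwo and Drummond, by date of presenting credentials (earlier first): Okonkwo (May 3, 1999) before Drummond (Sep 6, 1999).
Order: Eriksen, Sato, Novak, Oyelaran, Tran, Amari, Salazar, Okonkwo, Drummond.

Sato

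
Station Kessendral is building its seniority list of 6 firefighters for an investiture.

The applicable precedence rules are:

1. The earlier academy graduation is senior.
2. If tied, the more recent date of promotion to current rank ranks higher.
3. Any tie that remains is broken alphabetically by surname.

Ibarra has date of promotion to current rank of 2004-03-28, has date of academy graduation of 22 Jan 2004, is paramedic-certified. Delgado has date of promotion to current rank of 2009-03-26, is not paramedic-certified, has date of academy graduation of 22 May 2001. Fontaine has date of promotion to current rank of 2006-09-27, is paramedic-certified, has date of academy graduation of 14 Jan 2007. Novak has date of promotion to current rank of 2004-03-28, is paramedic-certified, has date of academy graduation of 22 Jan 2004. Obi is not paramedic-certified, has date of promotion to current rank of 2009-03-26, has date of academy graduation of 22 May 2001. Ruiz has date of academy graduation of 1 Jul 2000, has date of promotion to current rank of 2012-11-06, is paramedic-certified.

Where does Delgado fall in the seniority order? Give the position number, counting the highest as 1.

2

By date of academy graduation (earlier first): Ruiz (1 Jul 2000); then Delgado and Obi (both 22 May 2001); then Ibarra and Novak (both 22 Jan 2004); then Fontaine (14 Jan 2007).
Delgado and Obi both have date of promotion to current rank 2009-03-26, so the next rule applies.
Among Delgado and Obi, alphabetically by surname: Delgado before Obi.
Ibarra and Novak both have date of promotion to current rank 2004-03-28, so the next rule applies.
Among Ibarra and Novak, alphabetically by surname: Ibarra before Novak.
Order: Ruiz, Delgado, Obi, Ibarra, Novak, Fontaine. So position 2.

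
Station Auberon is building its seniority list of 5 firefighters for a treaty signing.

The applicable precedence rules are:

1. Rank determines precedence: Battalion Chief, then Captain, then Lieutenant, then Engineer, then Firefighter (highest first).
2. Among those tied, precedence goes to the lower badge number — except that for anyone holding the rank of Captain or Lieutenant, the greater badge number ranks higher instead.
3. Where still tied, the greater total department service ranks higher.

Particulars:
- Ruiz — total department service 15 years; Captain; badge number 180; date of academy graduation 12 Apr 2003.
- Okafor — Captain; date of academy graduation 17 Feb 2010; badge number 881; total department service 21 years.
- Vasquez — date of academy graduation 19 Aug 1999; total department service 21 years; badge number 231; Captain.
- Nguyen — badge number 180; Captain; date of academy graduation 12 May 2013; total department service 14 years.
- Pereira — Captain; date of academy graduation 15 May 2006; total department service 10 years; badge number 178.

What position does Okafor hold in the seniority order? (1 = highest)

By rank: Okafor, Vasquez, Ruiz, Nguyen and Pereira (Captain).
Among Okafor, Vasquez, Ruiz, Nguyen and Pereira, by badge number (higher first) (reversed rule for this group): Okafor (881) before Vasquez (231) before Ruiz and Nguyen (180) before Pereira (178).
Among Ruiz and Nguyen, by total department service (higher first): Ruiz (15 years) before Nguyen (14 years).
Order: Okafor, Vasquez, Ruiz, Nguyen, Pereira. So position 1.

1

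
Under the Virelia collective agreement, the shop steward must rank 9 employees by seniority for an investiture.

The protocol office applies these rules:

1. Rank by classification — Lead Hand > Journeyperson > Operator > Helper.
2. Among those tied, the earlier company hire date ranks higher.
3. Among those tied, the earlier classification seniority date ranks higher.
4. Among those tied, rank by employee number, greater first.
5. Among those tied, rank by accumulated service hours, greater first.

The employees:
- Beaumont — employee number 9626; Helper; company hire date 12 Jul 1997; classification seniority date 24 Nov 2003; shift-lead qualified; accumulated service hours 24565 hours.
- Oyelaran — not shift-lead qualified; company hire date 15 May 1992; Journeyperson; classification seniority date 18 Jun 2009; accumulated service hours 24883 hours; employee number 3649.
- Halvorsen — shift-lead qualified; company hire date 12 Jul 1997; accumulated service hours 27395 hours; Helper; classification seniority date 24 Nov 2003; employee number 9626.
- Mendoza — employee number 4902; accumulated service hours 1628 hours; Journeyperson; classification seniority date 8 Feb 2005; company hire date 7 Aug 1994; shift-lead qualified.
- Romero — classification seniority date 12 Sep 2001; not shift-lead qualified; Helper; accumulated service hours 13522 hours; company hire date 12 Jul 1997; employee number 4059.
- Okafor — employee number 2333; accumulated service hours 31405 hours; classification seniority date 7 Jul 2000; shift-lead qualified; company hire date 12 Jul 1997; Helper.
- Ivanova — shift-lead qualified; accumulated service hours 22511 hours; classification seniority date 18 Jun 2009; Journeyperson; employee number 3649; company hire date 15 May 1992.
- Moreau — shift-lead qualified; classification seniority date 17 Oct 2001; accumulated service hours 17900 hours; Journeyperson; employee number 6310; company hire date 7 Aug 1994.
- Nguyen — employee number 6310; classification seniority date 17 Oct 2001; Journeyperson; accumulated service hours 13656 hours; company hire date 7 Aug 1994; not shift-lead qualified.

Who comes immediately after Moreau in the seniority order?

Nguyen

By classification: Oyelaran, Ivanova, Moreau, Nguyen and Mendoza (Journeyperson); then Okafor, Romero, Halvorsen and Beaumont (Helper).
Among Oyelaran, Ivanova, Moreau, Nguyen and Mendoza, by company hire date (earlier first): Oyelaran and Ivanova (15 May 1992) before Moreau, Nguyen and Mendoza (7 Aug 1994).
Oyelaran and Ivanova both have classification seniority date 18 Jun 2009, so the next rule applies.
Oyelaran and Ivanova both have employee number 3649, so the next rule applies.
Among Oyelaran and Ivanova, by accumulated service hours (higher first): Oyelaran (24883 hours) before Ivanova (22511 hours).
Among Moreau, Nguyen and Mendoza, by classification seniority date (earlier first): Moreau and Nguyen (17 Oct 2001) before Mendoza (8 Feb 2005).
Moreau and Nguyen both have employee number 6310, so the next rule applies.
Among Moreau and Nguyen, by accumulated service hours (higher first): Moreau (17900 hours) before Nguyen (13656 hours).
Okafor, Romero, Halvorsen and Beaumont all have company hire date 12 Jul 1997, so the next rule applies.
Among Okafor, Romero, Halvorsen and Beaumont, by classification seniority date (earlier first): Okafor (7 Jul 2000) before Romero (12 Sep 2001) before Halvorsen and Beaumont (24 Nov 2003).
Halvorsen and Beaumont both have employee number 9626, so the next rule applies.
Among Halvorsen and Beaumont, by accumulated service hours (higher first): Halvorsen (27395 hours) before Beaumont (24565 hours).
Order: Oyelaran, Ivanova, Moreau, Nguyen, Mendoza, Okafor, Romero, Halvorsen, Beaumont.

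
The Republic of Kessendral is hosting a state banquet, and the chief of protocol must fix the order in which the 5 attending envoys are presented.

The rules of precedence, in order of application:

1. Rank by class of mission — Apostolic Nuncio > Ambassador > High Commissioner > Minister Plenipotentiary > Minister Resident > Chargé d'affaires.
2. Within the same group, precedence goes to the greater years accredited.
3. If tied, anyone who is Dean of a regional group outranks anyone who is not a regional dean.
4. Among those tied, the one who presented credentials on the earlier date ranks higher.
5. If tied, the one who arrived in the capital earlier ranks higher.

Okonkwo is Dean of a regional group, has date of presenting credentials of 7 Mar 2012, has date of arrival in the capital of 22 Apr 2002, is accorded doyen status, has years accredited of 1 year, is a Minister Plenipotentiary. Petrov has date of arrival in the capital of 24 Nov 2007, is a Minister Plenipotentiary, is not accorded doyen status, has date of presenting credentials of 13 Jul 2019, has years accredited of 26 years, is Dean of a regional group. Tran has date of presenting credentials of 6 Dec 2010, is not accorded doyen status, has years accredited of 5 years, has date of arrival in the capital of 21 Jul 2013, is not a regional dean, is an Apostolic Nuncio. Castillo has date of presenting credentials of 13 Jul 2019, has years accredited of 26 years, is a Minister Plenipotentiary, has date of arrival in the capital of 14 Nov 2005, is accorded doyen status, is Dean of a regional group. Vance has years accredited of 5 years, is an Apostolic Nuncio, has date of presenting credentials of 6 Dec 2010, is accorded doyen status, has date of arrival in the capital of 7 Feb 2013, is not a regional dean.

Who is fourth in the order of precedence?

Petrov

By class of mission: Vance and Tran (Apostolic Nuncio); then Castillo, Petrov and Okonkwo (Minister Plenipotentiary).
Vance and Tran both have years accredited 5 years, so the next rule applies.
Vance and Tran are each not a regional dean, so the next rule applies.
Vance and Tran both have date of presenting credentials 6 Dec 2010, so the next rule applies.
Among Vance and Tran, by date of arrival in the capital (earlier first): Vance (7 Feb 2013) before Tran (21 Jul 2013).
Among Castillo, Petrov and Okonkwo, by years accredited (higher first): Castillo and Petrov (26 years) before Okonkwo (1 year).
Castillo and Petrov are each Dean of a regional group, so the next rule applies.
Castillo and Petrov both have date of presenting credentials 13 Jul 2019, so the next rule applies.
Among Castillo and Petrov, by date of arrival in the capital (earlier first): Castillo (14 Nov 2005) before Petrov (24 Nov 2007).
Order: Vance, Tran, Castillo, Petrov, Okonkwo.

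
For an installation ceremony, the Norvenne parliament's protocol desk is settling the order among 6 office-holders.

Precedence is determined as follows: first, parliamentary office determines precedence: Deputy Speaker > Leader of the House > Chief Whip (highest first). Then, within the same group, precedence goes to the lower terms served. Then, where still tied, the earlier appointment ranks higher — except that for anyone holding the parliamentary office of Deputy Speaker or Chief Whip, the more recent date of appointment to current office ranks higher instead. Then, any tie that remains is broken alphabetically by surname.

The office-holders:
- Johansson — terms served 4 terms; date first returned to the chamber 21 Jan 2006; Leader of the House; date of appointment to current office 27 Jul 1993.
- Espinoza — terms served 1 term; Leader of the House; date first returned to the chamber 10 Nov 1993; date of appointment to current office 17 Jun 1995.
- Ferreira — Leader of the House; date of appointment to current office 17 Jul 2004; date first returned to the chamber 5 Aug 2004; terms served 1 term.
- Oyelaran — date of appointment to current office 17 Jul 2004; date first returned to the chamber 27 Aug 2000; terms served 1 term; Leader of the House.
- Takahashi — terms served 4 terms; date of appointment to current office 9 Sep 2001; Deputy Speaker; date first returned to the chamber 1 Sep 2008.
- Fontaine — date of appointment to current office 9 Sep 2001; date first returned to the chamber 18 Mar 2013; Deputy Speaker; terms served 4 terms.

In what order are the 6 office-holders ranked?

Fontaine, Takahashi, Espinoza, Ferreira, Oyelaran, Johansson

By parliamentary office: Fontaine and Takahashi (Deputy Speaker); then Espinoza, Ferreira, Oyelaran and Johansson (Leader of the House).
Fontaine and Takahashi both have terms served 4 terms, so the next rule applies.
Fontaine and Takahashi both have date of appointment to current office 9 Sep 2001, so the next rule applies.
Among Fontaine and Takahashi, alphabetically by surname: Fontaine before Takahashi.
Among Espinoza, Ferreira, Oyelaran and Johansson, by terms served (lower first): Espinoza, Ferreira and Oyelaran (1 term) before Johansson (4 terms).
Among Espinoza, Ferreira and Oyelaran, by date of appointment to current office (earlier first): Espinoza (17 Jun 1995) before Ferreira and Oyelaran (17 Jul 2004).
Among Ferreira and Oyelaran, alphabetically by surname: Ferreira before Oyelaran.
Full order: Fontaine, Takahashi, Espinoza, Ferreira, Oyelaran, Johansson.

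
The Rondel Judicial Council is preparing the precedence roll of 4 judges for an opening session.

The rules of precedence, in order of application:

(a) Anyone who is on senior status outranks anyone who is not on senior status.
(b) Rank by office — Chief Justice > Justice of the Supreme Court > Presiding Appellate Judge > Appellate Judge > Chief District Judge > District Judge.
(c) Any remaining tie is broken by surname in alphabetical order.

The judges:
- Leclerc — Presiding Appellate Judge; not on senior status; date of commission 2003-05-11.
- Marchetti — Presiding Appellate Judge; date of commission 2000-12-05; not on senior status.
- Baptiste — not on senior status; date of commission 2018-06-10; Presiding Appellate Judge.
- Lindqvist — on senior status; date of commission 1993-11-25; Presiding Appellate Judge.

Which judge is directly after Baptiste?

By the first rule: Lindqvist (on senior status); then Baptiste, Leclerc and Marchetti (each not on senior status).
Baptiste, Leclerc and Marchetti are each Presiding Appellate Judge, so the next rule applies.
Among Baptiste, Leclerc and Marchetti, alphabetically by surname: Baptiste before Leclerc before Marchetti.
Order: Lindqvist, Baptiste, Leclerc, Marchetti.

Leclerc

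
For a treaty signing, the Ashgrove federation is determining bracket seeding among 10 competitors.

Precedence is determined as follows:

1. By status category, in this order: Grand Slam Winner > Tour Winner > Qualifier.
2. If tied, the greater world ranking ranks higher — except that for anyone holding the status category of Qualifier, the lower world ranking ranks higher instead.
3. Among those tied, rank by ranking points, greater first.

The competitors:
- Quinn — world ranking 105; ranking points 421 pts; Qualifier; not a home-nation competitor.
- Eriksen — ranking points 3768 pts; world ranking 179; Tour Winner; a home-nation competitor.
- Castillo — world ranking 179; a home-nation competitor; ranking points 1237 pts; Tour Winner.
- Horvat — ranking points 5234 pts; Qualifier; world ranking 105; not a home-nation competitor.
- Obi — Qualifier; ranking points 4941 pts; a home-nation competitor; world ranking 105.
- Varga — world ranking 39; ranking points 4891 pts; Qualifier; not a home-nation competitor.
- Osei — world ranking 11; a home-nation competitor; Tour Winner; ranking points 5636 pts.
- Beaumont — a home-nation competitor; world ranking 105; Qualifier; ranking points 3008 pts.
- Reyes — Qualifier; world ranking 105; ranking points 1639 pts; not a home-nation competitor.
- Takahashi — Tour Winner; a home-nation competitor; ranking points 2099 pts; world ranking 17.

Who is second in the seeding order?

Castillo

By status category: Eriksen, Castillo, Takahashi and Osei (Tour Winner); then Varga, Horvat, Obi, Beaumont, Reyes and Quinn (Qualifier).
Among Eriksen, Castillo, Takahashi and Osei, by world ranking (higher first): Eriksen and Castillo (179) before Takahashi (17) before Osei (11).
Among Eriksen and Castillo, by ranking points (higher first): Eriksen (3768 pts) before Castillo (1237 pts).
Among Varga, Horvat, Obi, Beaumont, Reyes and Quinn, by world ranking (lower first) (reversed rule for this group): Varga (39) before Horvat, Obi, Beaumont, Reyes and Quinn (105).
Among Horvat, Obi, Beaumont, Reyes and Quinn, by ranking points (higher first): Horvat (5234 pts) before Obi (4941 pts) before Beaumont (3008 pts) before Reyes (1639 pts) before Quinn (421 pts).
Order: Eriksen, Castillo, Takahashi, Osei, Varga, Horvat, Obi, Beaumont, Reyes, Quinn.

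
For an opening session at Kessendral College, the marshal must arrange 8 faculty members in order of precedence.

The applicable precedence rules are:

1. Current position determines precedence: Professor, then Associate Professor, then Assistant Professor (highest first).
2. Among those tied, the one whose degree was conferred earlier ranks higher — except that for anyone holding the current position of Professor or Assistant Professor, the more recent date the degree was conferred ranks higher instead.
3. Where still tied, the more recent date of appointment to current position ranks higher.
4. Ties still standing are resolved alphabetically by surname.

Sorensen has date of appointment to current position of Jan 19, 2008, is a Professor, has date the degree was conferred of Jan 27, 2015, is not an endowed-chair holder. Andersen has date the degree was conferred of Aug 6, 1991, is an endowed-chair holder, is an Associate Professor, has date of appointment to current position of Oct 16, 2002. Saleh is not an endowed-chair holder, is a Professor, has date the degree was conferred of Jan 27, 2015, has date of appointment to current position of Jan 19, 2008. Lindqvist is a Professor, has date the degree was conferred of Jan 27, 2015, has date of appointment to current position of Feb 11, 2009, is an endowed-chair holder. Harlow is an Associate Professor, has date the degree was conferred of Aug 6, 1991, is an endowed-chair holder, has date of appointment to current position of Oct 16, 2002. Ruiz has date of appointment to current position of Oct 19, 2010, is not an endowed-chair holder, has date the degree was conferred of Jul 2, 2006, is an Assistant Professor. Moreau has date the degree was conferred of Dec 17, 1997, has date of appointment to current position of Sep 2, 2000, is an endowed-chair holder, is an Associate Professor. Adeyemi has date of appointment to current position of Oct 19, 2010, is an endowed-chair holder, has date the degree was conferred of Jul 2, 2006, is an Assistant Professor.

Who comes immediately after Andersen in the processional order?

Harlow

By current position: Lindqvist, Saleh and Sorensen (Professor); then Andersen, Harlow and Moreau (Associate Professor); then Adeyemi and Ruiz (Assistant Professor).
Lindqvist, Saleh and Sorensen all have date the degree was conferred Jan 27, 2015, so the next rule applies.
Among Lindqvist, Saleh and Sorensen, by date of appointment to current position (later first): Lindqvist (Feb 11, 2009) before Saleh and Sorensen (Jan 19, 2008).
Among Saleh and Sorensen, alphabetically by surname: Saleh before Sorensen.
Among Andersen, Harlow and Moreau, by date the degree was conferred (earlier first): Andersen and Harlow (Aug 6, 1991) before Moreau (Dec 17, 1997).
Andersen and Harlow both have date of appointment to current position Oct 16, 2002, so the next rule applies.
Among Andersen and Harlow, alphabetically by surname: Andersen before Harlow.
Adeyemi and Ruiz both have date the degree was conferred Jul 2, 2006, so the next rule applies.
Adeyemi and Ruiz both have date of appointment to current position Oct 19, 2010, so the next rule applies.
Among Adeyemi and Ruiz, alphabetically by surname: Adeyemi before Ruiz.
Order: Lindqvist, Saleh, Sorensen, Andersen, Harlow, Moreau, Adeyemi, Ruiz.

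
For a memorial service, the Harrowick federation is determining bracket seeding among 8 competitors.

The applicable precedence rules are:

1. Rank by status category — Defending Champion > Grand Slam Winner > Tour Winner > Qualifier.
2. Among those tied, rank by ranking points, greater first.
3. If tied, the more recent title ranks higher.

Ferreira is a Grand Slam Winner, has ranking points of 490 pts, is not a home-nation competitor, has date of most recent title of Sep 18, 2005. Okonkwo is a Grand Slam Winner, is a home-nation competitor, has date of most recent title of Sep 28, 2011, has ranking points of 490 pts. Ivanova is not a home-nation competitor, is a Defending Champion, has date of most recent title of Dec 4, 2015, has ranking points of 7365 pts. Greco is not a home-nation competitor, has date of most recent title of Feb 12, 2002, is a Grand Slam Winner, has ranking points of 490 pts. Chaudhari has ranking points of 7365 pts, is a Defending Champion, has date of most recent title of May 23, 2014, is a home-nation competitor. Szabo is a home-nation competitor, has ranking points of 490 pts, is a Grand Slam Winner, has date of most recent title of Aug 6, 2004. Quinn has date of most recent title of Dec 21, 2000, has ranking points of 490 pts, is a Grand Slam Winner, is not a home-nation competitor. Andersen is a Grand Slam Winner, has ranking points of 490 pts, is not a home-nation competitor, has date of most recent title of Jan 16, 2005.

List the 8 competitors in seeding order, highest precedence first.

By status category: Ivanova and Chaudhari (Defending Champion); then Okonkwo, Ferreira, Andersen, Szabo, Greco and Quinn (Grand Slam Winner).
Ivanova and Chaudhari both have ranking points 7365 pts, so the next rule applies.
Among Ivanova and Chaudhari, by date of most recent title (later first): Ivanova (Dec 4, 2015) before Chaudhari (May 23, 2014).
Okonkwo, Ferreira, Andersen, Szabo, Greco and Quinn all have ranking points 490 pts, so the next rule applies.
Among Okonkwo, Ferreira, Andersen, Szabo, Greco and Quinn, by date of most recent title (later first): Okonkwo (Sep 28, 2011) before Ferreira (Sep 18, 2005) before Andersen (Jan 16, 2005) before Szabo (Aug 6, 2004) before Greco (Feb 12, 2002) before Quinn (Dec 21, 2000).
Full order: Ivanova, Chaudhari, Okonkwo, Ferreira, Andersen, Szabo, Greco, Quinn.

Ivanova, Chaudhari, Okonkwo, Ferreira, Andersen, Szabo, Greco, Quinn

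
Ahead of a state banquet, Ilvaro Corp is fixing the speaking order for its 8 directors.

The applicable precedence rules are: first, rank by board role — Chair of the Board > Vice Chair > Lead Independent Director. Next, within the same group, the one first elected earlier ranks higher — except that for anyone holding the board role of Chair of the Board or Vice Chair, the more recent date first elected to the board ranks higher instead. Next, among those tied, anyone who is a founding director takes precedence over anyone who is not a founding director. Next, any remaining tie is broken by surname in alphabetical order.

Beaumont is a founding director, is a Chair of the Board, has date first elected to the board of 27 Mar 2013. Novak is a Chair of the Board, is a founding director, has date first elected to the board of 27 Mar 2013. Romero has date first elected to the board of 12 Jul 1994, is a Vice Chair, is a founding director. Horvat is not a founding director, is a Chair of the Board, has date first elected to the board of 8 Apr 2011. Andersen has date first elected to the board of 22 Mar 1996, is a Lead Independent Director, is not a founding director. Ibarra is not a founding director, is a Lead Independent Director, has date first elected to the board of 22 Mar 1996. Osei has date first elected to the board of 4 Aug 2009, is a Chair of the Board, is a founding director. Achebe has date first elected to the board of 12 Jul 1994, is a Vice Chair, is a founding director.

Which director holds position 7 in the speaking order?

By board role: Beaumont, Novak, Horvat and Osei (Chair of the Board); then Achebe and Romero (Vice Chair); then Andersen and Ibarra (Lead Independent Director).
Among Beaumont, Novak, Horvat and Osei, by date first elected to the board (later first) (reversed rule for this group): Beaumont and Novak (27 Mar 2013) before Horvat (8 Apr 2011) before Osei (4 Aug 2009).
Beaumont and Novak are each a founding director, so the next rule applies.
Among Beaumont and Novak, alphabetically by surname: Beaumont before Novak.
Achebe and Romero both have date first elected to the board 12 Jul 1994, so the next rule applies.
Achebe and Romero are each a founding director, so the next rule applies.
Among Achebe and Romero, alphabetically by surname: Achebe before Romero.
Andersen and Ibarra both have date first elected to the board 22 Mar 1996, so the next rule applies.
Andersen and Ibarra are each not a founding director, so the next rule applies.
Among Andersen and Ibarra, alphabetically by surname: Andersen before Ibarra.
Order: Beaumont, Novak, Horvat, Osei, Achebe, Romero, Andersen, Ibarra.

Andersen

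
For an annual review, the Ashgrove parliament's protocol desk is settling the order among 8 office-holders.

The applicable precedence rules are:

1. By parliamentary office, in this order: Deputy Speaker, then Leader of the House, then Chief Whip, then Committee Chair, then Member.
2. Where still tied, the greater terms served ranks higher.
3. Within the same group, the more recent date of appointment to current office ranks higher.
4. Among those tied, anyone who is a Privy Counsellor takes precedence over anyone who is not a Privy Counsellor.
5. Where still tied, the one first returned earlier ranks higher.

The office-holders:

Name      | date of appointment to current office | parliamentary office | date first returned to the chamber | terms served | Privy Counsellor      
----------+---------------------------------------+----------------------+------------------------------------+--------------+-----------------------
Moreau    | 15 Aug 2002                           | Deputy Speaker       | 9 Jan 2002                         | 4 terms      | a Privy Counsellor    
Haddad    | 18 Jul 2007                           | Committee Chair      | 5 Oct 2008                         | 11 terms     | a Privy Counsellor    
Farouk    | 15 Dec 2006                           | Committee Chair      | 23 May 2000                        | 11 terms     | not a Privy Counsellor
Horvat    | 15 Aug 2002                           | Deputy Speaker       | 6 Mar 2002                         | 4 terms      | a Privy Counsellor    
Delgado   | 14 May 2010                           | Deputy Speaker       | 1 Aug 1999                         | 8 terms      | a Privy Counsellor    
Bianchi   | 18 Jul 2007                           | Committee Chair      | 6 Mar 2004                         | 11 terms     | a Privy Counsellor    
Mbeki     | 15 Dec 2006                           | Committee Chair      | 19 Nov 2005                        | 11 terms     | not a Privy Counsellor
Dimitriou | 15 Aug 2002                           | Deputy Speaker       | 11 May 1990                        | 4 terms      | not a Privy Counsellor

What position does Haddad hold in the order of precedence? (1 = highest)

6

By parliamentary office: Delgado, Moreau, Horvat and Dimitriou (Deputy Speaker); then Bianchi, Haddad, Farouk and Mbeki (Committee Chair).
Among Delgado, Moreau, Horvat and Dimitriou, by terms served (higher first): Delgado (8 terms) before Moreau, Horvat and Dimitriou (4 terms).
Moreau, Horvat and Dimitriou all have date of appointment to current office 15 Aug 2002, so the next rule applies.
Among Moreau, Horvat and Dimitriou, a Privy Counsellor before not a Privy Counsellor: Moreau and Horvat (a Privy Counsellor) before Dimitriou (not a Privy Counsellor).
Among Moreau and Horvat, by date first returned to the chamber (earlier first): Moreau (9 Jan 2002) before Horvat (6 Mar 2002).
Bianchi, Haddad, Farouk and Mbeki all have terms served 11 terms, so the next rule applies.
Among Bianchi, Haddad, Farouk and Mbeki, by date of appointment to current office (later first): Bianchi and Haddad (18 Jul 2007) before Farouk and Mbeki (15 Dec 2006).
Bianchi and Haddad are each a Privy Counsellor, so the next rule applies.
Among Bianchi and Haddad, by date first returned to the chamber (earlier first): Bianchi (6 Mar 2004) before Haddad (5 Oct 2008).
Farouk and Mbeki are each not a Privy Counsellor, so the next rule applies.
Among Farouk and Mbeki, by date first returned to the chamber (earlier first): Farouk (23 May 2000) before Mbeki (19 Nov 2005).
Order: Delgado, Moreau, Horvat, Dimitriou, Bianchi, Haddad, Farouk, Mbeki. So position 6.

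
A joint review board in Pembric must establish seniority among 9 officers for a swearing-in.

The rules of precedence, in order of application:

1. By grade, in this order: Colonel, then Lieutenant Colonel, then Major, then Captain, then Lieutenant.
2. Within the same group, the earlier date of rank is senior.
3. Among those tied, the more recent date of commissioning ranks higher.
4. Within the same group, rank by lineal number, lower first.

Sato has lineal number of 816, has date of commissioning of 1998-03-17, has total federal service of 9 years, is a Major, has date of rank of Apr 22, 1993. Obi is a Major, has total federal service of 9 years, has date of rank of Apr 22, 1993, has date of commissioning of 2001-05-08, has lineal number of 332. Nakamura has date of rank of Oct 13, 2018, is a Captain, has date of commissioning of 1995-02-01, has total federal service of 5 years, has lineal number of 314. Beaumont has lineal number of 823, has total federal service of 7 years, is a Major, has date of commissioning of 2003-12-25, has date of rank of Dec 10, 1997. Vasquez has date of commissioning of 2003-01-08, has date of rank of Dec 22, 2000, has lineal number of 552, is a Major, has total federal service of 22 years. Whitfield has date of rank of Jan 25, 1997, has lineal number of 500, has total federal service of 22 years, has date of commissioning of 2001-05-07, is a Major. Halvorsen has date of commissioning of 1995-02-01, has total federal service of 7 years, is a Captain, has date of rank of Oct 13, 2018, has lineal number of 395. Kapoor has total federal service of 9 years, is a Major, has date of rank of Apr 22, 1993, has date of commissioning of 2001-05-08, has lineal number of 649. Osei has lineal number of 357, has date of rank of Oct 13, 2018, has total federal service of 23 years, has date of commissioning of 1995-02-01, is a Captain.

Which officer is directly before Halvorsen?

By grade: Obi, Kapoor, Sato, Whitfield, Beaumont and Vasquez (Major); then Nakamura, Osei and Halvorsen (Captain).
Among Obi, Kapoor, Sato, Whitfield, Beaumont and Vasquez, by date of rank (earlier first): Obi, Kapoor and Sato (Apr 22, 1993) before Whitfield (Jan 25, 1997) before Beaumont (Dec 10, 1997) before Vasquez (Dec 22, 2000).
Among Obi, Kapoor and Sato, by date of commissioning (later first): Obi and Kapoor (2001-05-08) before Sato (1998-03-17).
Among Obi and Kapoor, by lineal number (lower first): Obi (332) before Kapoor (649).
Nakamura, Osei and Halvorsen all have date of rank Oct 13, 2018, so the next rule applies.
Nakamura, Osei and Halvorsen all have date of commissioning 1995-02-01, so the next rule applies.
Among Nakamura, Osei and Halvorsen, by lineal number (lower first): Nakamura (314) before Osei (357) before Halvorsen (395).
Order: Obi, Kapoor, Sato, Whitfield, Beaumont, Vasquez, Nakamura, Osei, Halvorsen.

Osei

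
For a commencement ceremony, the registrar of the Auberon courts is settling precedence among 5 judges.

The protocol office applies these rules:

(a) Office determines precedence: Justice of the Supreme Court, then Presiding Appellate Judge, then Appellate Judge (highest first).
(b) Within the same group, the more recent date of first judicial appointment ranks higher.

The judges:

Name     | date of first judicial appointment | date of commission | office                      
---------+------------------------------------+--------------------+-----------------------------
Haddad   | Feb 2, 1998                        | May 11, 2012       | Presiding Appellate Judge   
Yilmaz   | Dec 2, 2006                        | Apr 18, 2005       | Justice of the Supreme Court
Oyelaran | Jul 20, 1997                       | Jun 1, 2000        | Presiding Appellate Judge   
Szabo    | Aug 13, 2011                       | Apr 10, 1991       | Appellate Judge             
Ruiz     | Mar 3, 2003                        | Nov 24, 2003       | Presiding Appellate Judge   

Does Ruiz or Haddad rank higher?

Ruiz

By office: Yilmaz (Justice of the Supreme Court); then Ruiz, Haddad and Oyelaran (Presiding Appellate Judge); then Szabo (Appellate Judge).
Among Ruiz, Haddad and Oyelaran, by date of first judicial appointment (later first): Ruiz (Mar 3, 2003) before Haddad (Feb 2, 1998) before Oyelaran (Jul 20, 1997).
So Ruiz takes precedence.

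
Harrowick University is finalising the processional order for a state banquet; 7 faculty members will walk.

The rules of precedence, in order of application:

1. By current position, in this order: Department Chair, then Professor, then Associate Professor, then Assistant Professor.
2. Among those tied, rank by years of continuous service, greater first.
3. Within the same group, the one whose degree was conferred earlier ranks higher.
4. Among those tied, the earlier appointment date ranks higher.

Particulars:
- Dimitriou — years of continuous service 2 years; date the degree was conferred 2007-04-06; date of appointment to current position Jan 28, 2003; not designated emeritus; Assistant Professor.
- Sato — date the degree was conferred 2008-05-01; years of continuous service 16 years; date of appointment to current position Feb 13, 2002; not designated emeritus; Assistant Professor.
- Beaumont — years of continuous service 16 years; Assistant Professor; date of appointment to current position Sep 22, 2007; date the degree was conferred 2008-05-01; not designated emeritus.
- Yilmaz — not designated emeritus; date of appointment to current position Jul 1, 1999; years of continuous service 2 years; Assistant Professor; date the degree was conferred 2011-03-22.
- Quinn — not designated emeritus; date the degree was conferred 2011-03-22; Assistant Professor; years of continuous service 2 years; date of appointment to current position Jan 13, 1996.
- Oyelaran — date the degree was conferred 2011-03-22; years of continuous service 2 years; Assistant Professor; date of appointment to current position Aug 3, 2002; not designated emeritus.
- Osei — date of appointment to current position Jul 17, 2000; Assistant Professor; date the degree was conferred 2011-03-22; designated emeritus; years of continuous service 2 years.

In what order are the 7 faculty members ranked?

Sato, Beaumont, Dimitriou, Quinn, Yilmaz, Osei, Oyelaran

By current position: Sato, Beaumont, Dimitriou, Quinn, Yilmaz, Osei and Oyelaran (Assistant Professor).
Among Sato, Beaumont, Dimitriou, Quinn, Yilmaz, Osei and Oyelaran, by years of continuous service (higher first): Sato and Beaumont (16 years) before Dimitriou, Quinn, Yilmaz, Osei and Oyelaran (2 years).
Sato and Beaumont both have date the degree was conferred 2008-05-01, so the next rule applies.
Among Sato and Beaumont, by date of appointment to current position (earlier first): Sato (Feb 13, 2002) before Beaumont (Sep 22, 2007).
Among Dimitriou, Quinn, Yilmaz, Osei and Oyelaran, by date the degree was conferred (earlier first): Dimitriou (2007-04-06) before Quinn, Yilmaz, Osei and Oyelaran (2011-03-22).
Among Quinn, Yilmaz, Osei and Oyelaran, by date of appointment to current position (earlier first): Quinn (Jan 13, 1996) before Yilmaz (Jul 1, 1999) before Osei (Jul 17, 2000) before Oyelaran (Aug 3, 2002).
Full order: Sato, Beaumont, Dimitriou, Quinn, Yilmaz, Osei, Oyelaran.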